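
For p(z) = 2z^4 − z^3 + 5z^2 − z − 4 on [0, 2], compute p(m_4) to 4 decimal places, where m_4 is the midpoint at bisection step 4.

p(1) = 1 > 0, so the root lies in [0, 1]
p(0.5) = -3.25 < 0, so the root lies in [0.5, 1]
p(0.75) = -1.726562 < 0, so the root lies in [0.75, 1]
p(0.875) = -0.5444 < 0, so the root lies in [0.875, 1]

-0.5444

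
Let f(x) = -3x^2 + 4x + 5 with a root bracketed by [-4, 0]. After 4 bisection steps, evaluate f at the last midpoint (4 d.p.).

0.3125

f(-2) = -15 < 0, so the root lies in [-2, 0]
f(-1) = -2 < 0, so the root lies in [-1, 0]
f(-0.5) = 2.25 > 0, so the root lies in [-1, -0.5]
f(-0.75) = 0.3125 > 0, so the root lies in [-1, -0.75]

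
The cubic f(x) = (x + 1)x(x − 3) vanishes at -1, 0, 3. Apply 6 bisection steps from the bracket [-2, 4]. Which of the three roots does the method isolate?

3

midpoint 1: f = -4 < 0 → [1, 4]
midpoint 2.5: f = -4.375 < 0 → [2.5, 4]
midpoint 3.25: f = 3.453125 > 0 → [2.5, 3.25]
midpoint 2.875: f = -1.3926 < 0 → [2.875, 3.25]
midpoint 3.0625: f = 0.7776 > 0 → [2.875, 3.0625]
midpoint 2.96875: f = -0.3682 < 0 → [2.96875, 3.0625]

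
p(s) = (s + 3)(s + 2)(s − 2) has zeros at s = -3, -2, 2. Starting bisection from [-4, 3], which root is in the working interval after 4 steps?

s = -0.5 gives p = -9.375, negative; keep [-0.5, 3]
s = 1.25 gives p = -10.359375, negative; keep [1.25, 3]
s = 2.125 gives p = 2.642578, positive; keep [1.25, 2.125]
s = 1.6875 gives p = -5.4016, negative; keep [1.6875, 2.125]

2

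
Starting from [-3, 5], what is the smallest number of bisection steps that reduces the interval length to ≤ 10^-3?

Width after n steps is 8/2^n. Need 2^n ≥ 8/10^-3 = 8000.
2^12 = 4096 < 8000 ≤ 2^13 = 8192, so n = 13.

13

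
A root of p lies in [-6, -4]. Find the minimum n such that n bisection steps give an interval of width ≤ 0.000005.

Width after n steps is 2/2^n. Need 2^n ≥ 2/0.000005 = 400000.
2^18 = 262144 < 400000 ≤ 2^19 = 524288, so n = 19.

19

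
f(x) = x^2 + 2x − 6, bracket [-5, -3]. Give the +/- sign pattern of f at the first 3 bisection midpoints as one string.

midpoint -4: f = 2 > 0 → [-4, -3]
midpoint -3.5: f = -0.75 < 0 → [-4, -3.5]
midpoint -3.75: f = 0.5625 > 0 → [-3.75, -3.5]

+-+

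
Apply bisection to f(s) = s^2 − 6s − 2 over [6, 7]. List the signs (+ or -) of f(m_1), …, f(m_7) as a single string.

m = 6.5, f(m) = 1.25 (+); new bracket [6, 6.5]
m = 6.25, f(m) = -0.4375 (−); new bracket [6.25, 6.5]
m = 6.375, f(m) = 0.390625 (+); new bracket [6.25, 6.375]
m = 6.3125, f(m) = -0.0273 (−); new bracket [6.3125, 6.375]
m = 6.34375, f(m) = 0.1807 (+); new bracket [6.3125, 6.34375]
m = 6.328125, f(m) = 0.0764 (+); new bracket [6.3125, 6.328125]
m = 6.3203125, f(m) = 0.0245 (+); new bracket [6.3125, 6.3203125]

+-+-+++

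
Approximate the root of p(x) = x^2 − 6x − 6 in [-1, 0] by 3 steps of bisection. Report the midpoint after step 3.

p(-0.5) = -2.75 < 0, so the root lies in [-1, -0.5]
p(-0.75) = -0.9375 < 0, so the root lies in [-1, -0.75]
p(-0.875) = 0.015625 > 0, so the root lies in [-0.875, -0.75]

-0.875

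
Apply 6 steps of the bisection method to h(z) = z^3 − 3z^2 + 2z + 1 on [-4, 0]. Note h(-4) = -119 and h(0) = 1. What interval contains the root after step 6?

[-0.375, -0.3125]

h(-2) = -23 < 0, so the root lies in [-2, 0]
h(-1) = -5 < 0, so the root lies in [-1, 0]
h(-0.5) = -0.875 < 0, so the root lies in [-0.5, 0]
h(-0.25) = 0.2969 > 0, so the root lies in [-0.5, -0.25]
h(-0.375) = -0.2246 < 0, so the root lies in [-0.375, -0.25]
h(-0.3125) = 0.0515 > 0, so the root lies in [-0.375, -0.3125]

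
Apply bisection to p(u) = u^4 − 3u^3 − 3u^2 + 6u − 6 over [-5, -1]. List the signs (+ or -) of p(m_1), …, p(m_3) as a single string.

++-

midpoint -3: p = 111 > 0 → [-3, -1]
midpoint -2: p = 10 > 0 → [-2, -1]
midpoint -1.5: p = -6.5625 < 0 → [-2, -1.5]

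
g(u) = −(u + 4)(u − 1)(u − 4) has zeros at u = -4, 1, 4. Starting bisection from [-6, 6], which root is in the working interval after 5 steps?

m = 0, g(m) = -16 (−); new bracket [-6, 0]
m = -3, g(m) = -28 (−); new bracket [-6, -3]
m = -4.5, g(m) = 23.375 (+); new bracket [-4.5, -3]
m = -3.75, g(m) = -9.2031 (−); new bracket [-4.5, -3.75]
m = -4.125, g(m) = 5.2051 (+); new bracket [-4.125, -3.75]

-4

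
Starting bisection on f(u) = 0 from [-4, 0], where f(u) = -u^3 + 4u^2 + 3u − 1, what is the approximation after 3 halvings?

-0.5

midpoint -2: f = 17 > 0 → [-2, 0]
midpoint -1: f = 1 > 0 → [-1, 0]
midpoint -0.5: f = -1.375 < 0 → [-1, -0.5]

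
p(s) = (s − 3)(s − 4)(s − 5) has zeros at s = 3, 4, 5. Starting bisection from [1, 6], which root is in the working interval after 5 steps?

m = 3.5, p(m) = 0.375 (+); new bracket [1, 3.5]
m = 2.25, p(m) = -3.609375 (−); new bracket [2.25, 3.5]
m = 2.875, p(m) = -0.298828 (−); new bracket [2.875, 3.5]
m = 3.1875, p(m) = 0.2761 (+); new bracket [2.875, 3.1875]
m = 3.03125, p(m) = 0.0596 (+); new bracket [2.875, 3.03125]

3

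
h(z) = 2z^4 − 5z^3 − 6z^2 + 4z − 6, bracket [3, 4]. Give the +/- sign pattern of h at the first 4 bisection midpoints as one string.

+-++

z = 3.5 gives h = 20.25, positive; keep [3, 3.5]
z = 3.25 gives h = -4.882812, negative; keep [3.25, 3.5]
z = 3.375 gives h = 6.432129, positive; keep [3.25, 3.375]
z = 3.3125 gives h = 0.4778, positive; keep [3.25, 3.3125]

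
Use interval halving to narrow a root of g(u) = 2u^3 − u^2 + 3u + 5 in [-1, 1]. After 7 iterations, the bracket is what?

[-0.90625, -0.890625]

u = 0 gives g = 5, positive; keep [-1, 0]
u = -0.5 gives g = 3, positive; keep [-1, -0.5]
u = -0.75 gives g = 1.34375, positive; keep [-1, -0.75]
u = -0.875 gives g = 0.2695, positive; keep [-1, -0.875]
u = -0.9375 gives g = -0.3394, negative; keep [-0.9375, -0.875]
u = -0.90625 gives g = -0.0286, negative; keep [-0.90625, -0.875]
u = -0.890625 gives g = 0.122, positive; keep [-0.90625, -0.890625]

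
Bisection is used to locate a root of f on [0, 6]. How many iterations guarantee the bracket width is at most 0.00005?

17

Width after n steps is 6/2^n. Need 2^n ≥ 6/0.00005 = 120000.
2^16 = 65536 < 120000 ≤ 2^17 = 131072, so n = 17.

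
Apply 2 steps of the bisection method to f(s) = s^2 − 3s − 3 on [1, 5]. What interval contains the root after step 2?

[3, 4]

m = 3, f(m) = -3 (−); new bracket [3, 5]
m = 4, f(m) = 1 (+); new bracket [3, 4]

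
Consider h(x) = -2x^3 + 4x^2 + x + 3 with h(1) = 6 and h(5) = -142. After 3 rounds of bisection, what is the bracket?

h(3) = -12 < 0, so the root lies in [1, 3]
h(2) = 5 > 0, so the root lies in [2, 3]
h(2.5) = -0.75 < 0, so the root lies in [2, 2.5]

[2, 2.5]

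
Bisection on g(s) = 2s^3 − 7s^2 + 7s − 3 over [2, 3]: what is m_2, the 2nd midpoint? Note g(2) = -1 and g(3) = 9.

2.25

m = 2.5, g(m) = 2 (+); new bracket [2, 2.5]
m = 2.25, g(m) = 0.09375 (+); new bracket [2, 2.25]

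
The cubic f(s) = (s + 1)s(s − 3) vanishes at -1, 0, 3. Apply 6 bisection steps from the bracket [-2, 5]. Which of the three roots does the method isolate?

s = 1.5 gives f = -5.625, negative; keep [1.5, 5]
s = 3.25 gives f = 3.453125, positive; keep [1.5, 3.25]
s = 2.375 gives f = -5.009766, negative; keep [2.375, 3.25]
s = 2.8125 gives f = -2.0105, negative; keep [2.8125, 3.25]
s = 3.03125 gives f = 0.3819, positive; keep [2.8125, 3.03125]
s = 2.921875 gives f = -0.8953, negative; keep [2.921875, 3.03125]

3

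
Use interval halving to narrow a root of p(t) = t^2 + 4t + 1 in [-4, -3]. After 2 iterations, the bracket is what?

m = -3.5, p(m) = -0.75 (−); new bracket [-4, -3.5]
m = -3.75, p(m) = 0.0625 (+); new bracket [-3.75, -3.5]

[-3.75, -3.5]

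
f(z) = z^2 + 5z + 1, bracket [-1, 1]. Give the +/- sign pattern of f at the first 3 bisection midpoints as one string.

+--

m = 0, f(m) = 1 (+); new bracket [-1, 0]
m = -0.5, f(m) = -1.25 (−); new bracket [-0.5, 0]
m = -0.25, f(m) = -0.1875 (−); new bracket [-0.25, 0]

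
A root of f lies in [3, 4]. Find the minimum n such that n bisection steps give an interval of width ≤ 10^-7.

Width after n steps is 1/2^n. Need 2^n ≥ 1/10^-7 = 10000000.
2^23 = 8388608 < 10000000 ≤ 2^24 = 16777216, so n = 24.

24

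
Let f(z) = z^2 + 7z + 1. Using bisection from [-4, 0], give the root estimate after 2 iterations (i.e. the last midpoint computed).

-1

f(-2) = -9 < 0, so the root lies in [-2, 0]
f(-1) = -5 < 0, so the root lies in [-1, 0]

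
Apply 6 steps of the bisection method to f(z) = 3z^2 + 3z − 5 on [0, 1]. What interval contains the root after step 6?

[0.875, 0.890625]

f(0.5) = -2.75 < 0, so the root lies in [0.5, 1]
f(0.75) = -1.0625 < 0, so the root lies in [0.75, 1]
f(0.875) = -0.078125 < 0, so the root lies in [0.875, 1]
f(0.9375) = 0.4492 > 0, so the root lies in [0.875, 0.9375]
f(0.90625) = 0.1826 > 0, so the root lies in [0.875, 0.90625]
f(0.890625) = 0.0515 > 0, so the root lies in [0.875, 0.890625]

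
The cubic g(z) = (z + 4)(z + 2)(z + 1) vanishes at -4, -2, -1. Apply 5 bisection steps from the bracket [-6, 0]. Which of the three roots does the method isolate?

-4

midpoint -3: g = 2 > 0 → [-6, -3]
midpoint -4.5: g = -4.375 < 0 → [-4.5, -3]
midpoint -3.75: g = 1.203125 > 0 → [-4.5, -3.75]
midpoint -4.125: g = -0.8301 < 0 → [-4.125, -3.75]
midpoint -3.9375: g = 0.3557 > 0 → [-4.125, -3.9375]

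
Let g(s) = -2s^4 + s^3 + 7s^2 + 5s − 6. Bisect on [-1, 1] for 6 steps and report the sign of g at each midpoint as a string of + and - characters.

midpoint 0: g = -6 < 0 → [0, 1]
midpoint 0.5: g = -1.75 < 0 → [0.5, 1]
midpoint 0.75: g = 1.476562 > 0 → [0.5, 0.75]
midpoint 0.625: g = -0.2017 < 0 → [0.625, 0.75]
midpoint 0.6875: g = 0.6242 > 0 → [0.625, 0.6875]
midpoint 0.65625: g = 0.2076 > 0 → [0.625, 0.65625]

--+-++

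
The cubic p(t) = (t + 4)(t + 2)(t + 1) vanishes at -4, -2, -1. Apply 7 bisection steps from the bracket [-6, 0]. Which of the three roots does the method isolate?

t = -3 gives p = 2, positive; keep [-6, -3]
t = -4.5 gives p = -4.375, negative; keep [-4.5, -3]
t = -3.75 gives p = 1.203125, positive; keep [-4.5, -3.75]
t = -4.125 gives p = -0.8301, negative; keep [-4.125, -3.75]
t = -3.9375 gives p = 0.3557, positive; keep [-4.125, -3.9375]
t = -4.03125 gives p = -0.1924, negative; keep [-4.03125, -3.9375]
t = -3.984375 gives p = 0.0925, positive; keep [-4.03125, -3.984375]

-4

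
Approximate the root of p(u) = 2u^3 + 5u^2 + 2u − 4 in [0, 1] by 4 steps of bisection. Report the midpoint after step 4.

0.6875

u = 0.5 gives p = -1.5, negative; keep [0.5, 1]
u = 0.75 gives p = 1.15625, positive; keep [0.5, 0.75]
u = 0.625 gives p = -0.308594, negative; keep [0.625, 0.75]
u = 0.6875 gives p = 0.3882, positive; keep [0.625, 0.6875]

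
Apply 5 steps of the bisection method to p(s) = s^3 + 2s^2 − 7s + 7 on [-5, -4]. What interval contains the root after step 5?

m = -4.5, p(m) = -12.125 (−); new bracket [-4.5, -4]
m = -4.25, p(m) = -3.890625 (−); new bracket [-4.25, -4]
m = -4.125, p(m) = -0.283203 (−); new bracket [-4.125, -4]
m = -4.0625, p(m) = 1.3982 (+); new bracket [-4.125, -4.0625]
m = -4.09375, p(m) = 0.5675 (+); new bracket [-4.125, -4.09375]

[-4.125, -4.09375]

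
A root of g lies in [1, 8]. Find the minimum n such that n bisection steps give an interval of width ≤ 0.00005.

Width after n steps is 7/2^n. Need 2^n ≥ 7/0.00005 = 140000.
2^17 = 131072 < 140000 ≤ 2^18 = 262144, so n = 18.

18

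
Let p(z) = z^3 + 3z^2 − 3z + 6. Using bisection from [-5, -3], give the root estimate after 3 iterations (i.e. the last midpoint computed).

midpoint -4: p = 2 > 0 → [-5, -4]
midpoint -4.5: p = -10.875 < 0 → [-4.5, -4]
midpoint -4.25: p = -3.828125 < 0 → [-4.25, -4]

-4.25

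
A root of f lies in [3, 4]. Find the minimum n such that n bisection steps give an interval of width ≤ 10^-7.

24

Width after n steps is 1/2^n. Need 2^n ≥ 1/10^-7 = 10000000.
2^23 = 8388608 < 10000000 ≤ 2^24 = 16777216, so n = 24.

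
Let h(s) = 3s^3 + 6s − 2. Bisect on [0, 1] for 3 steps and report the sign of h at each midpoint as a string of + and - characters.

+-+

m = 0.5, h(m) = 1.375 (+); new bracket [0, 0.5]
m = 0.25, h(m) = -0.453125 (−); new bracket [0.25, 0.5]
m = 0.375, h(m) = 0.408203 (+); new bracket [0.25, 0.375]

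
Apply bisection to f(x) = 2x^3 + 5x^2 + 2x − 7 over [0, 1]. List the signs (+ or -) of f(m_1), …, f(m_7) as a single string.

midpoint 0.5: f = -4.5 < 0 → [0.5, 1]
midpoint 0.75: f = -1.84375 < 0 → [0.75, 1]
midpoint 0.875: f = -0.082031 < 0 → [0.875, 1]
midpoint 0.9375: f = 0.9175 > 0 → [0.875, 0.9375]
midpoint 0.90625: f = 0.4075 > 0 → [0.875, 0.90625]
midpoint 0.890625: f = 0.1602 > 0 → [0.875, 0.890625]
midpoint 0.8828125: f = 0.0385 > 0 → [0.875, 0.8828125]

---++++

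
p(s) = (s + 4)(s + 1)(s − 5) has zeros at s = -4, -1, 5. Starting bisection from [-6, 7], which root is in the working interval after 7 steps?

5

p(0.5) = -30.375 < 0, so the root lies in [0.5, 7]
p(3.75) = -46.015625 < 0, so the root lies in [3.75, 7]
p(5.375) = 22.412109 > 0, so the root lies in [3.75, 5.375]
p(4.5625) = -20.8376 < 0, so the root lies in [4.5625, 5.375]
p(4.96875) = -1.6729 < 0, so the root lies in [4.96875, 5.375]
p(5.171875) = 9.7294 > 0, so the root lies in [4.96875, 5.171875]
p(5.0703125) = 3.8714 > 0, so the root lies in [4.96875, 5.0703125]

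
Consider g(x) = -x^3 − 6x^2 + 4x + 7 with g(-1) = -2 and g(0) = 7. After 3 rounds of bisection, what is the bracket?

[-0.875, -0.75]

g(-0.5) = 3.625 > 0, so the root lies in [-1, -0.5]
g(-0.75) = 1.046875 > 0, so the root lies in [-1, -0.75]
g(-0.875) = -0.423828 < 0, so the root lies in [-0.875, -0.75]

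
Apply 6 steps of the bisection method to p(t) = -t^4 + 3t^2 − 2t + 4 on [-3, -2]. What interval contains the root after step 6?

t = -2.5 gives p = -11.3125, negative; keep [-2.5, -2]
t = -2.25 gives p = -1.941406, negative; keep [-2.25, -2]
t = -2.125 gives p = 1.406006, positive; keep [-2.25, -2.125]
t = -2.1875 gives p = -0.1673, negative; keep [-2.1875, -2.125]
t = -2.15625 gives p = 0.6437, positive; keep [-2.1875, -2.15625]
t = -2.171875 gives p = 0.2444, positive; keep [-2.1875, -2.171875]

[-2.1875, -2.171875]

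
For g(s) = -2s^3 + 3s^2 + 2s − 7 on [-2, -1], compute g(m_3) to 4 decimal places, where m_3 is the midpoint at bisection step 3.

midpoint -1.5: g = 3.5 > 0 → [-1.5, -1]
midpoint -1.25: g = -0.90625 < 0 → [-1.5, -1.25]
midpoint -1.375: g = 1.121094 > 0 → [-1.375, -1.25]

1.1211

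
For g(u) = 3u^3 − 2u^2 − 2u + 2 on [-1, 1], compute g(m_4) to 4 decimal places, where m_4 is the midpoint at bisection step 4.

m = 0, g(m) = 2 (+); new bracket [-1, 0]
m = -0.5, g(m) = 2.125 (+); new bracket [-1, -0.5]
m = -0.75, g(m) = 1.109375 (+); new bracket [-1, -0.75]
m = -0.875, g(m) = 0.209 (+); new bracket [-1, -0.875]

0.2090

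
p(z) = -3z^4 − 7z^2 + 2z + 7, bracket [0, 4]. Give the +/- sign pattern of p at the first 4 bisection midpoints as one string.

m = 2, p(m) = -65 (−); new bracket [0, 2]
m = 1, p(m) = -1 (−); new bracket [0, 1]
m = 0.5, p(m) = 6.0625 (+); new bracket [0.5, 1]
m = 0.75, p(m) = 3.6133 (+); new bracket [0.75, 1]

--++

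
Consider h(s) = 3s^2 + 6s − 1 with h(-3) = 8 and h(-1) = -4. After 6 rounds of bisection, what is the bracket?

s = -2 gives h = -1, negative; keep [-3, -2]
s = -2.5 gives h = 2.75, positive; keep [-2.5, -2]
s = -2.25 gives h = 0.6875, positive; keep [-2.25, -2]
s = -2.125 gives h = -0.2031, negative; keep [-2.25, -2.125]
s = -2.1875 gives h = 0.2305, positive; keep [-2.1875, -2.125]
s = -2.15625 gives h = 0.0107, positive; keep [-2.15625, -2.125]

[-2.15625, -2.125]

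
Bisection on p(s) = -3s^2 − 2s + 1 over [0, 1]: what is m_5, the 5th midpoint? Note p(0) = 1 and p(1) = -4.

0.34375

midpoint 0.5: p = -0.75 < 0 → [0, 0.5]
midpoint 0.25: p = 0.3125 > 0 → [0.25, 0.5]
midpoint 0.375: p = -0.171875 < 0 → [0.25, 0.375]
midpoint 0.3125: p = 0.082 > 0 → [0.3125, 0.375]
midpoint 0.34375: p = -0.042 < 0 → [0.3125, 0.34375]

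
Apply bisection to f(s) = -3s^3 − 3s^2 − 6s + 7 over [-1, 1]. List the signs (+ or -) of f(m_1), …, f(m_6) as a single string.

s = 0 gives f = 7, positive; keep [0, 1]
s = 0.5 gives f = 2.875, positive; keep [0.5, 1]
s = 0.75 gives f = -0.453125, negative; keep [0.5, 0.75]
s = 0.625 gives f = 1.3457, positive; keep [0.625, 0.75]
s = 0.6875 gives f = 0.4822, positive; keep [0.6875, 0.75]
s = 0.71875 gives f = 0.0238, positive; keep [0.71875, 0.75]

++-+++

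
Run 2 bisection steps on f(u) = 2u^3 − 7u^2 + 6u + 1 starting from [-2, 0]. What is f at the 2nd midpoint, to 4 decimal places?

-4.0000

m = -1, f(m) = -14 (−); new bracket [-1, 0]
m = -0.5, f(m) = -4 (−); new bracket [-0.5, 0]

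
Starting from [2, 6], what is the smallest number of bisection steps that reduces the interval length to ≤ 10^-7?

Width after n steps is 4/2^n. Need 2^n ≥ 4/10^-7 = 40000000.
2^25 = 33554432 < 40000000 ≤ 2^26 = 67108864, so n = 26.

26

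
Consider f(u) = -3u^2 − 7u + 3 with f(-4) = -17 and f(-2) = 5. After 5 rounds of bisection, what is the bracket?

f(-3) = -3 < 0, so the root lies in [-3, -2]
f(-2.5) = 1.75 > 0, so the root lies in [-3, -2.5]
f(-2.75) = -0.4375 < 0, so the root lies in [-2.75, -2.5]
f(-2.625) = 0.7031 > 0, so the root lies in [-2.75, -2.625]
f(-2.6875) = 0.1445 > 0, so the root lies in [-2.75, -2.6875]

[-2.75, -2.6875]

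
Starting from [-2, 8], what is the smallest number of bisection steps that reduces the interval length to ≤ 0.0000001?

Width after n steps is 10/2^n. Need 2^n ≥ 10/0.0000001 = 100000000.
2^26 = 67108864 < 100000000 ≤ 2^27 = 134217728, so n = 27.

27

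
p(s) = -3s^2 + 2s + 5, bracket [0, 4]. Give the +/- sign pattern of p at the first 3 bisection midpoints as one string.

-++

midpoint 2: p = -3 < 0 → [0, 2]
midpoint 1: p = 4 > 0 → [1, 2]
midpoint 1.5: p = 1.25 > 0 → [1.5, 2]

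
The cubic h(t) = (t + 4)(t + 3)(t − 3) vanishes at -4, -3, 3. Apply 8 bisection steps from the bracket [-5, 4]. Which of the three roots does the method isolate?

t = -0.5 gives h = -30.625, negative; keep [-0.5, 4]
t = 1.75 gives h = -34.140625, negative; keep [1.75, 4]
t = 2.875 gives h = -5.048828, negative; keep [2.875, 4]
t = 3.4375 gives h = 20.947, positive; keep [2.875, 3.4375]
t = 3.15625 gives h = 6.8837, positive; keep [2.875, 3.15625]
t = 3.015625 gives h = 0.6594, positive; keep [2.875, 3.015625]
t = 2.9453125 gives h = -2.2582, negative; keep [2.9453125, 3.015625]
t = 2.98046875 gives h = -0.8154, negative; keep [2.98046875, 3.015625]

3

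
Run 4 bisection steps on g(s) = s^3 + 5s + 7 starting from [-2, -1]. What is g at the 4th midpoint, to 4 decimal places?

midpoint -1.5: g = -3.875 < 0 → [-1.5, -1]
midpoint -1.25: g = -1.203125 < 0 → [-1.25, -1]
midpoint -1.125: g = -0.048828 < 0 → [-1.125, -1]
midpoint -1.0625: g = 0.488 > 0 → [-1.125, -1.0625]

0.4880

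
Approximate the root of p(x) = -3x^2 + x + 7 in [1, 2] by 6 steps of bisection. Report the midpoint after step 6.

midpoint 1.5: p = 1.75 > 0 → [1.5, 2]
midpoint 1.75: p = -0.4375 < 0 → [1.5, 1.75]
midpoint 1.625: p = 0.703125 > 0 → [1.625, 1.75]
midpoint 1.6875: p = 0.1445 > 0 → [1.6875, 1.75]
midpoint 1.71875: p = -0.1436 < 0 → [1.6875, 1.71875]
midpoint 1.703125: p = 0.0012 > 0 → [1.703125, 1.71875]

1.703125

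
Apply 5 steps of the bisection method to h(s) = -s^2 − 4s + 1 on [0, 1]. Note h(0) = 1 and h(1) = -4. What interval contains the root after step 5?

h(0.5) = -1.25 < 0, so the root lies in [0, 0.5]
h(0.25) = -0.0625 < 0, so the root lies in [0, 0.25]
h(0.125) = 0.484375 > 0, so the root lies in [0.125, 0.25]
h(0.1875) = 0.2148 > 0, so the root lies in [0.1875, 0.25]
h(0.21875) = 0.0771 > 0, so the root lies in [0.21875, 0.25]

[0.21875, 0.25]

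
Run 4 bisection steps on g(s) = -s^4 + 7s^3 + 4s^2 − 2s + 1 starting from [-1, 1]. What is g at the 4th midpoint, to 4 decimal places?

0.5369

s = 0 gives g = 1, positive; keep [-1, 0]
s = -0.5 gives g = 2.0625, positive; keep [-1, -0.5]
s = -0.75 gives g = 1.480469, positive; keep [-1, -0.75]
s = -0.875 gives g = 0.5369, positive; keep [-1, -0.875]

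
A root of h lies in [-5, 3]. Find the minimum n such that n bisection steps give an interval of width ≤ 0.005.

Width after n steps is 8/2^n. Need 2^n ≥ 8/0.005 = 1600.
2^10 = 1024 < 1600 ≤ 2^11 = 2048, so n = 11.

11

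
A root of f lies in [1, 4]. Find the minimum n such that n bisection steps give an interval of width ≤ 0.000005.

20

Width after n steps is 3/2^n. Need 2^n ≥ 3/0.000005 = 600000.
2^19 = 524288 < 600000 ≤ 2^20 = 1048576, so n = 20.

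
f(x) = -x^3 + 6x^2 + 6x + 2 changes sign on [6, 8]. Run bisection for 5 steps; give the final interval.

[6.875, 6.9375]

midpoint 7: f = -5 < 0 → [6, 7]
midpoint 6.5: f = 19.875 > 0 → [6.5, 7]
midpoint 6.75: f = 8.328125 > 0 → [6.75, 7]
midpoint 6.875: f = 1.8926 > 0 → [6.875, 7]
midpoint 6.9375: f = -1.4958 < 0 → [6.875, 6.9375]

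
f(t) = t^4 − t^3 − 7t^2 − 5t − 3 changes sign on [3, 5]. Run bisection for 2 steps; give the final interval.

f(4) = 57 > 0, so the root lies in [3, 4]
f(3.5) = 0.9375 > 0, so the root lies in [3, 3.5]

[3, 3.5]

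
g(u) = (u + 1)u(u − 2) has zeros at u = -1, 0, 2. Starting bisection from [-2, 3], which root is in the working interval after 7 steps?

2

g(0.5) = -1.125 < 0, so the root lies in [0.5, 3]
g(1.75) = -1.203125 < 0, so the root lies in [1.75, 3]
g(2.375) = 3.005859 > 0, so the root lies in [1.75, 2.375]
g(2.0625) = 0.3948 > 0, so the root lies in [1.75, 2.0625]
g(1.90625) = -0.5194 < 0, so the root lies in [1.90625, 2.0625]
g(1.984375) = -0.0925 < 0, so the root lies in [1.984375, 2.0625]
g(2.0234375) = 0.1434 > 0, so the root lies in [1.984375, 2.0234375]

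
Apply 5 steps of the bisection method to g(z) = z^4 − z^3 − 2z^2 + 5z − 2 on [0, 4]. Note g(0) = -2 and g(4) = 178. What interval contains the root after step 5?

z = 2 gives g = 8, positive; keep [0, 2]
z = 1 gives g = 1, positive; keep [0, 1]
z = 0.5 gives g = -0.0625, negative; keep [0.5, 1]
z = 0.75 gives g = 0.5195, positive; keep [0.5, 0.75]
z = 0.625 gives g = 0.2522, positive; keep [0.5, 0.625]

[0.5, 0.625]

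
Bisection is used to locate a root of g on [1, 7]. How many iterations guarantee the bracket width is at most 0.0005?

Width after n steps is 6/2^n. Need 2^n ≥ 6/0.0005 = 12000.
2^13 = 8192 < 12000 ≤ 2^14 = 16384, so n = 14.

14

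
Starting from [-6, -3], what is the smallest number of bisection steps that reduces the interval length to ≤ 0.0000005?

Width after n steps is 3/2^n. Need 2^n ≥ 3/0.0000005 = 6000000.
2^22 = 4194304 < 6000000 ≤ 2^23 = 8388608, so n = 23.

23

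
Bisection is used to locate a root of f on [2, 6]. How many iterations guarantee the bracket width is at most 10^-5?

Width after n steps is 4/2^n. Need 2^n ≥ 4/10^-5 = 400000.
2^18 = 262144 < 400000 ≤ 2^19 = 524288, so n = 19.

19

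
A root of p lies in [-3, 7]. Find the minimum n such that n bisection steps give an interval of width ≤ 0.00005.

18

Width after n steps is 10/2^n. Need 2^n ≥ 10/0.00005 = 200000.
2^17 = 131072 < 200000 ≤ 2^18 = 262144, so n = 18.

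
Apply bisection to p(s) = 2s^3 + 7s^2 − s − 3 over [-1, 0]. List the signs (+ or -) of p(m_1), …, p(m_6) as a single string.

p(-0.5) = -1 < 0, so the root lies in [-1, -0.5]
p(-0.75) = 0.84375 > 0, so the root lies in [-0.75, -0.5]
p(-0.625) = -0.128906 < 0, so the root lies in [-0.75, -0.625]
p(-0.6875) = 0.3462 > 0, so the root lies in [-0.6875, -0.625]
p(-0.65625) = 0.1057 > 0, so the root lies in [-0.65625, -0.625]
p(-0.640625) = -0.0124 < 0, so the root lies in [-0.65625, -0.640625]

-+-++-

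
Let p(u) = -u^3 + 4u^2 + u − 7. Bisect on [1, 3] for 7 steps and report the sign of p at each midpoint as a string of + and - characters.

++----+

u = 2 gives p = 3, positive; keep [1, 2]
u = 1.5 gives p = 0.125, positive; keep [1, 1.5]
u = 1.25 gives p = -1.453125, negative; keep [1.25, 1.5]
u = 1.375 gives p = -0.6621, negative; keep [1.375, 1.5]
u = 1.4375 gives p = -0.2673, negative; keep [1.4375, 1.5]
u = 1.46875 gives p = -0.0708, negative; keep [1.46875, 1.5]
u = 1.484375 gives p = 0.0272, positive; keep [1.46875, 1.484375]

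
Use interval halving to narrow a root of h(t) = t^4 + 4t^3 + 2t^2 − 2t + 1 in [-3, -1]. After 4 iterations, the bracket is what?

[-1.625, -1.5]

midpoint -2: h = -3 < 0 → [-2, -1]
midpoint -1.5: h = 0.0625 > 0 → [-2, -1.5]
midpoint -1.75: h = -1.433594 < 0 → [-1.75, -1.5]
midpoint -1.625: h = -0.6599 < 0 → [-1.625, -1.5]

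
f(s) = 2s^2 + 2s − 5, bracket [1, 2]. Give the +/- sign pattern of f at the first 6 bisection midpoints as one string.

f(1.5) = 2.5 > 0, so the root lies in [1, 1.5]
f(1.25) = 0.625 > 0, so the root lies in [1, 1.25]
f(1.125) = -0.21875 < 0, so the root lies in [1.125, 1.25]
f(1.1875) = 0.1953 > 0, so the root lies in [1.125, 1.1875]
f(1.15625) = -0.0137 < 0, so the root lies in [1.15625, 1.1875]
f(1.171875) = 0.0903 > 0, so the root lies in [1.15625, 1.171875]

++-+-+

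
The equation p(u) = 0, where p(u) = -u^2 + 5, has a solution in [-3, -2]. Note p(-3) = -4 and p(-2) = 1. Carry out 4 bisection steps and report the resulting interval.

[-2.25, -2.1875]

p(-2.5) = -1.25 < 0, so the root lies in [-2.5, -2]
p(-2.25) = -0.0625 < 0, so the root lies in [-2.25, -2]
p(-2.125) = 0.484375 > 0, so the root lies in [-2.25, -2.125]
p(-2.1875) = 0.2148 > 0, so the root lies in [-2.25, -2.1875]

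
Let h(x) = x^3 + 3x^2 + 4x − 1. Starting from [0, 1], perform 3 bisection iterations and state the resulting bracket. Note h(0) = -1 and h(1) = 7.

[0.125, 0.25]

h(0.5) = 1.875 > 0, so the root lies in [0, 0.5]
h(0.25) = 0.203125 > 0, so the root lies in [0, 0.25]
h(0.125) = -0.451172 < 0, so the root lies in [0.125, 0.25]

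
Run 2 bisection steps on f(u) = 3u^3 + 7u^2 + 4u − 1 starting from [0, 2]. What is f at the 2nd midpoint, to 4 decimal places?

m = 1, f(m) = 13 (+); new bracket [0, 1]
m = 0.5, f(m) = 3.125 (+); new bracket [0, 0.5]

3.1250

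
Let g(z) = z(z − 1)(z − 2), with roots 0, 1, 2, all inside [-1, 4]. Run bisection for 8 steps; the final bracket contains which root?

2

z = 1.5 gives g = -0.375, negative; keep [1.5, 4]
z = 2.75 gives g = 3.609375, positive; keep [1.5, 2.75]
z = 2.125 gives g = 0.298828, positive; keep [1.5, 2.125]
z = 1.8125 gives g = -0.2761, negative; keep [1.8125, 2.125]
z = 1.96875 gives g = -0.0596, negative; keep [1.96875, 2.125]
z = 2.046875 gives g = 0.1004, positive; keep [1.96875, 2.046875]
z = 2.0078125 gives g = 0.0158, positive; keep [1.96875, 2.0078125]
z = 1.98828125 gives g = -0.023, negative; keep [1.98828125, 2.0078125]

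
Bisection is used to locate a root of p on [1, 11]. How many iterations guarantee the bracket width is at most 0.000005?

21

Width after n steps is 10/2^n. Need 2^n ≥ 10/0.000005 = 2000000.
2^20 = 1048576 < 2000000 ≤ 2^21 = 2097152, so n = 21.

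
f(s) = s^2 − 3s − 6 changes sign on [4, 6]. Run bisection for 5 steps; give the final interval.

s = 5 gives f = 4, positive; keep [4, 5]
s = 4.5 gives f = 0.75, positive; keep [4, 4.5]
s = 4.25 gives f = -0.6875, negative; keep [4.25, 4.5]
s = 4.375 gives f = 0.0156, positive; keep [4.25, 4.375]
s = 4.3125 gives f = -0.3398, negative; keep [4.3125, 4.375]

[4.3125, 4.375]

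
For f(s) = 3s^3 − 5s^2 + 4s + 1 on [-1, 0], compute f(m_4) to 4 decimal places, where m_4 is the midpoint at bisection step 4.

0.0544

f(-0.5) = -2.625 < 0, so the root lies in [-0.5, 0]
f(-0.25) = -0.359375 < 0, so the root lies in [-0.25, 0]
f(-0.125) = 0.416016 > 0, so the root lies in [-0.25, -0.125]
f(-0.1875) = 0.0544 > 0, so the root lies in [-0.25, -0.1875]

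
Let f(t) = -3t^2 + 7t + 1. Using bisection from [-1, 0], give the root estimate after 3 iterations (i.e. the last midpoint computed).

t = -0.5 gives f = -3.25, negative; keep [-0.5, 0]
t = -0.25 gives f = -0.9375, negative; keep [-0.25, 0]
t = -0.125 gives f = 0.078125, positive; keep [-0.25, -0.125]

-0.125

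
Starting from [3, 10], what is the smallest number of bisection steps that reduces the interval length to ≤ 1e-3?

Width after n steps is 7/2^n. Need 2^n ≥ 7/1e-3 = 7000.
2^12 = 4096 < 7000 ≤ 2^13 = 8192, so n = 13.

13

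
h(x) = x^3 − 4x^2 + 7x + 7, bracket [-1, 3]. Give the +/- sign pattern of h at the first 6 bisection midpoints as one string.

+++-+-

midpoint 1: h = 11 > 0 → [-1, 1]
midpoint 0: h = 7 > 0 → [-1, 0]
midpoint -0.5: h = 2.375 > 0 → [-1, -0.5]
midpoint -0.75: h = -0.9219 < 0 → [-0.75, -0.5]
midpoint -0.625: h = 0.8184 > 0 → [-0.75, -0.625]
midpoint -0.6875: h = -0.0281 < 0 → [-0.6875, -0.625]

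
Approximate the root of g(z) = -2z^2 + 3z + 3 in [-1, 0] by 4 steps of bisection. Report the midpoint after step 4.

-0.6875

z = -0.5 gives g = 1, positive; keep [-1, -0.5]
z = -0.75 gives g = -0.375, negative; keep [-0.75, -0.5]
z = -0.625 gives g = 0.34375, positive; keep [-0.75, -0.625]
z = -0.6875 gives g = -0.0078, negative; keep [-0.6875, -0.625]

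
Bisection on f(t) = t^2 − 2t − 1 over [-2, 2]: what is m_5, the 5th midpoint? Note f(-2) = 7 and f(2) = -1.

f(0) = -1 < 0, so the root lies in [-2, 0]
f(-1) = 2 > 0, so the root lies in [-1, 0]
f(-0.5) = 0.25 > 0, so the root lies in [-0.5, 0]
f(-0.25) = -0.4375 < 0, so the root lies in [-0.5, -0.25]
f(-0.375) = -0.1094 < 0, so the root lies in [-0.5, -0.375]

-0.375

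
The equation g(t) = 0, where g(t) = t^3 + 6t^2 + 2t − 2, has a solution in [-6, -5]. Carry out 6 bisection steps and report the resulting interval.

[-5.578125, -5.5625]

t = -5.5 gives g = 2.125, positive; keep [-6, -5.5]
t = -5.75 gives g = -5.234375, negative; keep [-5.75, -5.5]
t = -5.625 gives g = -1.384766, negative; keep [-5.625, -5.5]
t = -5.5625 gives g = 0.4119, positive; keep [-5.625, -5.5625]
t = -5.59375 gives g = -0.4759, negative; keep [-5.59375, -5.5625]
t = -5.578125 gives g = -0.0294, negative; keep [-5.578125, -5.5625]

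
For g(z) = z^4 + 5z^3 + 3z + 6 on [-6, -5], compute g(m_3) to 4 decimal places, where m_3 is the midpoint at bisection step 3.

z = -5.5 gives g = 72.6875, positive; keep [-5.5, -5]
z = -5.25 gives g = 26.425781, positive; keep [-5.25, -5]
z = -5.125 gives g = 7.451416, positive; keep [-5.125, -5]

7.4514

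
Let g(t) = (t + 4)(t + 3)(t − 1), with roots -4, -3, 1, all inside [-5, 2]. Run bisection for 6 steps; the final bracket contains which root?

1

t = -1.5 gives g = -9.375, negative; keep [-1.5, 2]
t = 0.25 gives g = -10.359375, negative; keep [0.25, 2]
t = 1.125 gives g = 2.642578, positive; keep [0.25, 1.125]
t = 0.6875 gives g = -5.4016, negative; keep [0.6875, 1.125]
t = 0.90625 gives g = -1.7967, negative; keep [0.90625, 1.125]
t = 1.015625 gives g = 0.3147, positive; keep [0.90625, 1.015625]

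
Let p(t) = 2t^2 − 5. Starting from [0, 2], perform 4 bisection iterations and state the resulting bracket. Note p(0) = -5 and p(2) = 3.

[1.5, 1.625]

t = 1 gives p = -3, negative; keep [1, 2]
t = 1.5 gives p = -0.5, negative; keep [1.5, 2]
t = 1.75 gives p = 1.125, positive; keep [1.5, 1.75]
t = 1.625 gives p = 0.2812, positive; keep [1.5, 1.625]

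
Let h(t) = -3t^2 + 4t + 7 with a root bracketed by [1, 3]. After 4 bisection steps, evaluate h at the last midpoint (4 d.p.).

midpoint 2: h = 3 > 0 → [2, 3]
midpoint 2.5: h = -1.75 < 0 → [2, 2.5]
midpoint 2.25: h = 0.8125 > 0 → [2.25, 2.5]
midpoint 2.375: h = -0.4219 < 0 → [2.25, 2.375]

-0.4219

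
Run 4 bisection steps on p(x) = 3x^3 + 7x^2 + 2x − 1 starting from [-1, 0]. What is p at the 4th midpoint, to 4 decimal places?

-0.0413

x = -0.5 gives p = -0.625, negative; keep [-1, -0.5]
x = -0.75 gives p = 0.171875, positive; keep [-0.75, -0.5]
x = -0.625 gives p = -0.248047, negative; keep [-0.75, -0.625]
x = -0.6875 gives p = -0.0413, negative; keep [-0.75, -0.6875]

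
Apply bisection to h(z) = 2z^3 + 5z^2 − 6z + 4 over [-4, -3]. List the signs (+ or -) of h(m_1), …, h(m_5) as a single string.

+----

z = -3.5 gives h = 0.5, positive; keep [-4, -3.5]
z = -3.75 gives h = -8.65625, negative; keep [-3.75, -3.5]
z = -3.625 gives h = -3.816406, negative; keep [-3.625, -3.5]
z = -3.5625 gives h = -1.5942, negative; keep [-3.5625, -3.5]
z = -3.53125 gives h = -0.5313, negative; keep [-3.53125, -3.5]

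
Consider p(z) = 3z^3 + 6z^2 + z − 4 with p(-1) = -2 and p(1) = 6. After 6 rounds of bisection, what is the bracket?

p(0) = -4 < 0, so the root lies in [0, 1]
p(0.5) = -1.625 < 0, so the root lies in [0.5, 1]
p(0.75) = 1.390625 > 0, so the root lies in [0.5, 0.75]
p(0.625) = -0.2988 < 0, so the root lies in [0.625, 0.75]
p(0.6875) = 0.4983 > 0, so the root lies in [0.625, 0.6875]
p(0.65625) = 0.0881 > 0, so the root lies in [0.625, 0.65625]

[0.625, 0.65625]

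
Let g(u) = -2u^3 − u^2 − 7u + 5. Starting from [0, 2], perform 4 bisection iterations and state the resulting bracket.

midpoint 1: g = -5 < 0 → [0, 1]
midpoint 0.5: g = 1 > 0 → [0.5, 1]
midpoint 0.75: g = -1.65625 < 0 → [0.5, 0.75]
midpoint 0.625: g = -0.2539 < 0 → [0.5, 0.625]

[0.5, 0.625]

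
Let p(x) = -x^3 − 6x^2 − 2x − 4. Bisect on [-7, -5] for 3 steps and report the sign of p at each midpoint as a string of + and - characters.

+--

x = -6 gives p = 8, positive; keep [-6, -5]
x = -5.5 gives p = -8.125, negative; keep [-6, -5.5]
x = -5.75 gives p = -0.765625, negative; keep [-6, -5.75]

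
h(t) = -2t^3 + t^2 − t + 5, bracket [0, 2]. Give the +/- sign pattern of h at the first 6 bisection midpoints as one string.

m = 1, h(m) = 3 (+); new bracket [1, 2]
m = 1.5, h(m) = -1 (−); new bracket [1, 1.5]
m = 1.25, h(m) = 1.40625 (+); new bracket [1.25, 1.5]
m = 1.375, h(m) = 0.3164 (+); new bracket [1.375, 1.5]
m = 1.4375, h(m) = -0.312 (−); new bracket [1.375, 1.4375]
m = 1.40625, h(m) = 0.0095 (+); new bracket [1.40625, 1.4375]

+-++-+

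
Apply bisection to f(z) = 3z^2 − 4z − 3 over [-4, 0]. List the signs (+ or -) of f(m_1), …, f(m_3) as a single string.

++-

f(-2) = 17 > 0, so the root lies in [-2, 0]
f(-1) = 4 > 0, so the root lies in [-1, 0]
f(-0.5) = -0.25 < 0, so the root lies in [-1, -0.5]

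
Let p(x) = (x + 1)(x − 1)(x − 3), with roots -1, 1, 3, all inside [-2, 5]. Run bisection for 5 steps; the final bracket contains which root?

x = 1.5 gives p = -1.875, negative; keep [1.5, 5]
x = 3.25 gives p = 2.390625, positive; keep [1.5, 3.25]
x = 2.375 gives p = -2.900391, negative; keep [2.375, 3.25]
x = 2.8125 gives p = -1.2957, negative; keep [2.8125, 3.25]
x = 3.03125 gives p = 0.2559, positive; keep [2.8125, 3.03125]

3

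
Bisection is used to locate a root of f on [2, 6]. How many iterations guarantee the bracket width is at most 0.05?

Width after n steps is 4/2^n. Need 2^n ≥ 4/0.05 = 80.
2^6 = 64 < 80 ≤ 2^7 = 128, so n = 7.

7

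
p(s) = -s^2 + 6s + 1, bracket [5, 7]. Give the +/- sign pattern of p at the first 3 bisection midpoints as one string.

+--

p(6) = 1 > 0, so the root lies in [6, 7]
p(6.5) = -2.25 < 0, so the root lies in [6, 6.5]
p(6.25) = -0.5625 < 0, so the root lies in [6, 6.25]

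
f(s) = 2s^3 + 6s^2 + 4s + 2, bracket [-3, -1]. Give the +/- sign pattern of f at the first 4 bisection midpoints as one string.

f(-2) = 2 > 0, so the root lies in [-3, -2]
f(-2.5) = -1.75 < 0, so the root lies in [-2.5, -2]
f(-2.25) = 0.59375 > 0, so the root lies in [-2.5, -2.25]
f(-2.375) = -0.4492 < 0, so the root lies in [-2.375, -2.25]

+-+-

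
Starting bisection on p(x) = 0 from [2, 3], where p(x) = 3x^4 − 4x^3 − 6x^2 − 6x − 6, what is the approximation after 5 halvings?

m = 2.5, p(m) = -3.8125 (−); new bracket [2.5, 3]
m = 2.75, p(m) = 20.511719 (+); new bracket [2.5, 2.75]
m = 2.625, p(m) = 6.996826 (+); new bracket [2.5, 2.625]
m = 2.5625, p(m) = 1.274 (+); new bracket [2.5, 2.5625]
m = 2.53125, p(m) = -1.3464 (−); new bracket [2.53125, 2.5625]

2.53125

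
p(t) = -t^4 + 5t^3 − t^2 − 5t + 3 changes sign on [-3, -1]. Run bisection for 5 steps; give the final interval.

t = -2 gives p = -47, negative; keep [-2, -1]
t = -1.5 gives p = -13.6875, negative; keep [-1.5, -1]
t = -1.25 gives p = -4.519531, negative; keep [-1.25, -1]
t = -1.125 gives p = -1.3616, negative; keep [-1.125, -1]
t = -1.0625 gives p = -0.0882, negative; keep [-1.0625, -1]

[-1.0625, -1]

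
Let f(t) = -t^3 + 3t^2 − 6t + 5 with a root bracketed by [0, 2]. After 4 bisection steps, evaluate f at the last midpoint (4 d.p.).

f(1) = 1 > 0, so the root lies in [1, 2]
f(1.5) = -0.625 < 0, so the root lies in [1, 1.5]
f(1.25) = 0.234375 > 0, so the root lies in [1.25, 1.5]
f(1.375) = -0.1777 < 0, so the root lies in [1.25, 1.375]

-0.1777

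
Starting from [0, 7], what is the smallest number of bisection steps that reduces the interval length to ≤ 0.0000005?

Width after n steps is 7/2^n. Need 2^n ≥ 7/0.0000005 = 14000000.
2^23 = 8388608 < 14000000 ≤ 2^24 = 16777216, so n = 24.

24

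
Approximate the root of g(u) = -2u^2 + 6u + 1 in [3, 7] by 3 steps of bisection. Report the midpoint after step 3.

m = 5, g(m) = -19 (−); new bracket [3, 5]
m = 4, g(m) = -7 (−); new bracket [3, 4]
m = 3.5, g(m) = -2.5 (−); new bracket [3, 3.5]

3.5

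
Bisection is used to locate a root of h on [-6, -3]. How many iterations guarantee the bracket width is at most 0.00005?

16

Width after n steps is 3/2^n. Need 2^n ≥ 3/0.00005 = 60000.
2^15 = 32768 < 60000 ≤ 2^16 = 65536, so n = 16.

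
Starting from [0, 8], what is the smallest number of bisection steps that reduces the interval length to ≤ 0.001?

Width after n steps is 8/2^n. Need 2^n ≥ 8/0.001 = 8000.
2^12 = 4096 < 8000 ≤ 2^13 = 8192, so n = 13.

13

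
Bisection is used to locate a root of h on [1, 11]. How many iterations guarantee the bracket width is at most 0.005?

11

Width after n steps is 10/2^n. Need 2^n ≥ 10/0.005 = 2000.
2^10 = 1024 < 2000 ≤ 2^11 = 2048, so n = 11.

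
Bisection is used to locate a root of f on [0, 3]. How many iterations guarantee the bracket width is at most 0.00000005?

Width after n steps is 3/2^n. Need 2^n ≥ 3/0.00000005 = 60000000.
2^25 = 33554432 < 60000000 ≤ 2^26 = 67108864, so n = 26.

26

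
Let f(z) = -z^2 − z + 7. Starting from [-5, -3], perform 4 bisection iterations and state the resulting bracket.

[-3.25, -3.125]

m = -4, f(m) = -5 (−); new bracket [-4, -3]
m = -3.5, f(m) = -1.75 (−); new bracket [-3.5, -3]
m = -3.25, f(m) = -0.3125 (−); new bracket [-3.25, -3]
m = -3.125, f(m) = 0.3594 (+); new bracket [-3.25, -3.125]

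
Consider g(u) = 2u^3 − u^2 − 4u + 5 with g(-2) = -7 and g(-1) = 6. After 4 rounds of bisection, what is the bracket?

[-1.6875, -1.625]

u = -1.5 gives g = 2, positive; keep [-2, -1.5]
u = -1.75 gives g = -1.78125, negative; keep [-1.75, -1.5]
u = -1.625 gives g = 0.277344, positive; keep [-1.75, -1.625]
u = -1.6875 gives g = -0.7085, negative; keep [-1.6875, -1.625]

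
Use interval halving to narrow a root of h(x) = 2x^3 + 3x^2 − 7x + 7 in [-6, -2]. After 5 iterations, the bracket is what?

midpoint -4: h = -45 < 0 → [-4, -2]
midpoint -3: h = 1 > 0 → [-4, -3]
midpoint -3.5: h = -17.5 < 0 → [-3.5, -3]
midpoint -3.25: h = -7.2188 < 0 → [-3.25, -3]
midpoint -3.125: h = -2.8633 < 0 → [-3.125, -3]

[-3.125, -3]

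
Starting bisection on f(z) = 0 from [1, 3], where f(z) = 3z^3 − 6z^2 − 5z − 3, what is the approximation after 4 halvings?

2.625

f(2) = -13 < 0, so the root lies in [2, 3]
f(2.5) = -6.125 < 0, so the root lies in [2.5, 3]
f(2.75) = 0.265625 > 0, so the root lies in [2.5, 2.75]
f(2.625) = -3.2051 < 0, so the root lies in [2.625, 2.75]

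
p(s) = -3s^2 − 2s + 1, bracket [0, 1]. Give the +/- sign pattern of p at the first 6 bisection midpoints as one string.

m = 0.5, p(m) = -0.75 (−); new bracket [0, 0.5]
m = 0.25, p(m) = 0.3125 (+); new bracket [0.25, 0.5]
m = 0.375, p(m) = -0.171875 (−); new bracket [0.25, 0.375]
m = 0.3125, p(m) = 0.082 (+); new bracket [0.3125, 0.375]
m = 0.34375, p(m) = -0.042 (−); new bracket [0.3125, 0.34375]
m = 0.328125, p(m) = 0.0208 (+); new bracket [0.328125, 0.34375]

-+-+-+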